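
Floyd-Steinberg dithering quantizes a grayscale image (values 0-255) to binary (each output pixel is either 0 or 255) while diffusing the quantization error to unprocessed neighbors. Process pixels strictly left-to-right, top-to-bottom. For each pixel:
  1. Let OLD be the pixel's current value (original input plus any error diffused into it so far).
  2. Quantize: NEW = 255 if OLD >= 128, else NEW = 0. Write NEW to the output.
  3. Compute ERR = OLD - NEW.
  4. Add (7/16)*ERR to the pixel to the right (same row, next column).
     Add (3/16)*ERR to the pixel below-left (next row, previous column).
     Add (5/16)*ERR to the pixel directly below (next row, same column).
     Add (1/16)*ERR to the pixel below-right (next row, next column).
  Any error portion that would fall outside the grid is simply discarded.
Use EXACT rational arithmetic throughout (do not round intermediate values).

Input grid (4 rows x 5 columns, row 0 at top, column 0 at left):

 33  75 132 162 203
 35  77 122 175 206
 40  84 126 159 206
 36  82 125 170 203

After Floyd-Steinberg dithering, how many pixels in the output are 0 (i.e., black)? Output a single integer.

Answer: 11

Derivation:
(0,0): OLD=33 → NEW=0, ERR=33
(0,1): OLD=1431/16 → NEW=0, ERR=1431/16
(0,2): OLD=43809/256 → NEW=255, ERR=-21471/256
(0,3): OLD=513255/4096 → NEW=0, ERR=513255/4096
(0,4): OLD=16896593/65536 → NEW=255, ERR=184913/65536
(1,0): OLD=15893/256 → NEW=0, ERR=15893/256
(1,1): OLD=242579/2048 → NEW=0, ERR=242579/2048
(1,2): OLD=11579919/65536 → NEW=255, ERR=-5131761/65536
(1,3): OLD=45924259/262144 → NEW=255, ERR=-20922461/262144
(1,4): OLD=754115977/4194304 → NEW=255, ERR=-315431543/4194304
(2,0): OLD=2674177/32768 → NEW=0, ERR=2674177/32768
(2,1): OLD=153004827/1048576 → NEW=255, ERR=-114382053/1048576
(2,2): OLD=775844881/16777216 → NEW=0, ERR=775844881/16777216
(2,3): OLD=36318054819/268435456 → NEW=255, ERR=-32132986461/268435456
(2,4): OLD=537469663925/4294967296 → NEW=0, ERR=537469663925/4294967296
(3,0): OLD=688701937/16777216 → NEW=0, ERR=688701937/16777216
(3,1): OLD=10689384989/134217728 → NEW=0, ERR=10689384989/134217728
(3,2): OLD=622909127375/4294967296 → NEW=255, ERR=-472307533105/4294967296
(3,3): OLD=952068084727/8589934592 → NEW=0, ERR=952068084727/8589934592
(3,4): OLD=38911025220403/137438953472 → NEW=255, ERR=3864092085043/137438953472
Output grid:
  Row 0: ..#.#  (3 black, running=3)
  Row 1: ..###  (2 black, running=5)
  Row 2: .#.#.  (3 black, running=8)
  Row 3: ..#.#  (3 black, running=11)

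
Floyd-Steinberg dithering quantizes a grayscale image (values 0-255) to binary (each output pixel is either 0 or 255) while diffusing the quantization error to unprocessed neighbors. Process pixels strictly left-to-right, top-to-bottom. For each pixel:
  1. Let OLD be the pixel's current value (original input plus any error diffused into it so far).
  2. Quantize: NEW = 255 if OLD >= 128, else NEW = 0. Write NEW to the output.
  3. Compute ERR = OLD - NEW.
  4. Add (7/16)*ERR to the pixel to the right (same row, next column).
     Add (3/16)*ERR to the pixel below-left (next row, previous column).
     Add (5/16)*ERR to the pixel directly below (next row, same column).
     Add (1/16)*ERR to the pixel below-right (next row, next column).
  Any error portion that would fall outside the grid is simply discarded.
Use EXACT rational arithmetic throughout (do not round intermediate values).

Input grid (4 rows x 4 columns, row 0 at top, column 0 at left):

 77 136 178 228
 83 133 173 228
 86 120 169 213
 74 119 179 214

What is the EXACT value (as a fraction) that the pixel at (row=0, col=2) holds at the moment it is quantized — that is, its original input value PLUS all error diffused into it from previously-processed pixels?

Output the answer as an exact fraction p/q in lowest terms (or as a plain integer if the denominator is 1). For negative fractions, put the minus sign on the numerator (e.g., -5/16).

(0,0): OLD=77 → NEW=0, ERR=77
(0,1): OLD=2715/16 → NEW=255, ERR=-1365/16
(0,2): OLD=36013/256 → NEW=255, ERR=-29267/256
Target (0,2): original=178, with diffused error = 36013/256

Answer: 36013/256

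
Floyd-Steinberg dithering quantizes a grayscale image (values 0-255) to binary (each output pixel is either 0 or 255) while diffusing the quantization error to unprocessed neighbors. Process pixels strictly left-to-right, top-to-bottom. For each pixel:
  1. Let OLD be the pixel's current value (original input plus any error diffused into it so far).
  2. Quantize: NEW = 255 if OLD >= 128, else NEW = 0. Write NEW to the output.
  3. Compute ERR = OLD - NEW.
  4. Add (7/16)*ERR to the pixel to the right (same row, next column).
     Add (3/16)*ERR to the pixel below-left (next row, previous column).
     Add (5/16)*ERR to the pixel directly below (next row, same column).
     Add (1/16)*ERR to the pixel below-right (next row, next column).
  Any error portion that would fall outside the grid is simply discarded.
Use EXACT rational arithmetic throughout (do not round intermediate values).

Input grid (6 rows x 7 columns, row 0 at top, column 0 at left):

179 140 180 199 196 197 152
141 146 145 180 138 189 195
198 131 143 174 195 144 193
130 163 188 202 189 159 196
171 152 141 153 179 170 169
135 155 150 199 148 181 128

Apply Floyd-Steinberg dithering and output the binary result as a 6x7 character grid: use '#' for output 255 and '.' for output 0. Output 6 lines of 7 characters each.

Answer: #.####.
#.#.#.#
#.#####
##.#.#.
.#.##.#
#.##.##

Derivation:
(0,0): OLD=179 → NEW=255, ERR=-76
(0,1): OLD=427/4 → NEW=0, ERR=427/4
(0,2): OLD=14509/64 → NEW=255, ERR=-1811/64
(0,3): OLD=191099/1024 → NEW=255, ERR=-70021/1024
(0,4): OLD=2721117/16384 → NEW=255, ERR=-1456803/16384
(0,5): OLD=41444747/262144 → NEW=255, ERR=-25401973/262144
(0,6): OLD=459720397/4194304 → NEW=0, ERR=459720397/4194304
(1,0): OLD=8785/64 → NEW=255, ERR=-7535/64
(1,1): OLD=60311/512 → NEW=0, ERR=60311/512
(1,2): OLD=2974403/16384 → NEW=255, ERR=-1203517/16384
(1,3): OLD=7081399/65536 → NEW=0, ERR=7081399/65536
(1,4): OLD=566417589/4194304 → NEW=255, ERR=-503129931/4194304
(1,5): OLD=4067863781/33554432 → NEW=0, ERR=4067863781/33554432
(1,6): OLD=148302237643/536870912 → NEW=255, ERR=11400155083/536870912
(2,0): OLD=1501549/8192 → NEW=255, ERR=-587411/8192
(2,1): OLD=30227359/262144 → NEW=0, ERR=30227359/262144
(2,2): OLD=830951645/4194304 → NEW=255, ERR=-238595875/4194304
(2,3): OLD=5227664373/33554432 → NEW=255, ERR=-3328715787/33554432
(2,4): OLD=38546443861/268435456 → NEW=255, ERR=-29904597419/268435456
(2,5): OLD=1113515153943/8589934592 → NEW=255, ERR=-1076918167017/8589934592
(2,6): OLD=20940676385553/137438953472 → NEW=255, ERR=-14106256749807/137438953472
(3,0): OLD=541955837/4194304 → NEW=255, ERR=-527591683/4194304
(3,1): OLD=4323624857/33554432 → NEW=255, ERR=-4232755303/33554432
(3,2): OLD=27820781963/268435456 → NEW=0, ERR=27820781963/268435456
(3,3): OLD=206049076949/1073741824 → NEW=255, ERR=-67755088171/1073741824
(3,4): OLD=13314035939069/137438953472 → NEW=0, ERR=13314035939069/137438953472
(3,5): OLD=149529785858471/1099511627776 → NEW=255, ERR=-130845679224409/1099511627776
(3,6): OLD=1830052914764217/17592186044416 → NEW=0, ERR=1830052914764217/17592186044416
(4,0): OLD=58002992723/536870912 → NEW=0, ERR=58002992723/536870912
(4,1): OLD=1472463539159/8589934592 → NEW=255, ERR=-717969781801/8589934592
(4,2): OLD=16094721607353/137438953472 → NEW=0, ERR=16094721607353/137438953472
(4,3): OLD=229968350551875/1099511627776 → NEW=255, ERR=-50407114531005/1099511627776
(4,4): OLD=1433397344917929/8796093022208 → NEW=255, ERR=-809606375745111/8796093022208
(4,5): OLD=33242957786920729/281474976710656 → NEW=0, ERR=33242957786920729/281474976710656
(4,6): OLD=1106716780833747583/4503599627370496 → NEW=255, ERR=-41701124145728897/4503599627370496
(5,0): OLD=21040588791157/137438953472 → NEW=255, ERR=-14006344344203/137438953472
(5,1): OLD=124249771308103/1099511627776 → NEW=0, ERR=124249771308103/1099511627776
(5,2): OLD=1954621847224849/8796093022208 → NEW=255, ERR=-288381873438191/8796093022208
(5,3): OLD=11286522771518997/70368744177664 → NEW=255, ERR=-6657506993785323/70368744177664
(5,4): OLD=437410180946451511/4503599627370496 → NEW=0, ERR=437410180946451511/4503599627370496
(5,5): OLD=9112055286812545895/36028797018963968 → NEW=255, ERR=-75287953023265945/36028797018963968
(5,6): OLD=75847014254572042281/576460752303423488 → NEW=255, ERR=-71150477582800947159/576460752303423488
Row 0: #.####.
Row 1: #.#.#.#
Row 2: #.#####
Row 3: ##.#.#.
Row 4: .#.##.#
Row 5: #.##.##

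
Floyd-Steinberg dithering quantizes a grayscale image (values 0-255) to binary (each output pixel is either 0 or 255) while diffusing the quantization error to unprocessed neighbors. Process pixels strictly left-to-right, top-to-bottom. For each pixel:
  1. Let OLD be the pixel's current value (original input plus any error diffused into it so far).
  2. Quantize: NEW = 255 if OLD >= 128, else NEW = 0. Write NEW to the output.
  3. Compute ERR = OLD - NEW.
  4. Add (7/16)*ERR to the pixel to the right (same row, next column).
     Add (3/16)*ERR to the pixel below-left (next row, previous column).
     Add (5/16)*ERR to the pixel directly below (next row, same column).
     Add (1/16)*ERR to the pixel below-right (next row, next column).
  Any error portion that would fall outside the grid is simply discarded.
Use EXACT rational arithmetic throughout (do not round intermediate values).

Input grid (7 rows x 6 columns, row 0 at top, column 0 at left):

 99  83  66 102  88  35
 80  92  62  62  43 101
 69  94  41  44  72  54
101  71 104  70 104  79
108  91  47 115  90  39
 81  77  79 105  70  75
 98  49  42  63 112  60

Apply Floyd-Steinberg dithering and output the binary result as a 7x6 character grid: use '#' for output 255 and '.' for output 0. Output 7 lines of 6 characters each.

Answer: ...#..
#.#..#
......
#.#.#.
.#..#.
...#..
#...#.

Derivation:
(0,0): OLD=99 → NEW=0, ERR=99
(0,1): OLD=2021/16 → NEW=0, ERR=2021/16
(0,2): OLD=31043/256 → NEW=0, ERR=31043/256
(0,3): OLD=635093/4096 → NEW=255, ERR=-409387/4096
(0,4): OLD=2901459/65536 → NEW=0, ERR=2901459/65536
(0,5): OLD=57010373/1048576 → NEW=0, ERR=57010373/1048576
(1,0): OLD=34463/256 → NEW=255, ERR=-30817/256
(1,1): OLD=220633/2048 → NEW=0, ERR=220633/2048
(1,2): OLD=8924749/65536 → NEW=255, ERR=-7786931/65536
(1,3): OLD=-1399095/262144 → NEW=0, ERR=-1399095/262144
(1,4): OLD=980590395/16777216 → NEW=0, ERR=980590395/16777216
(1,5): OLD=39279717165/268435456 → NEW=255, ERR=-29171324115/268435456
(2,0): OLD=1690211/32768 → NEW=0, ERR=1690211/32768
(2,1): OLD=126280433/1048576 → NEW=0, ERR=126280433/1048576
(2,2): OLD=1045049363/16777216 → NEW=0, ERR=1045049363/16777216
(2,3): OLD=9813556027/134217728 → NEW=0, ERR=9813556027/134217728
(2,4): OLD=436128015665/4294967296 → NEW=0, ERR=436128015665/4294967296
(2,5): OLD=4681073065319/68719476736 → NEW=0, ERR=4681073065319/68719476736
(3,0): OLD=2343773875/16777216 → NEW=255, ERR=-1934416205/16777216
(3,1): OLD=9810487351/134217728 → NEW=0, ERR=9810487351/134217728
(3,2): OLD=189709124437/1073741824 → NEW=255, ERR=-84095040683/1073741824
(3,3): OLD=5601787880639/68719476736 → NEW=0, ERR=5601787880639/68719476736
(3,4): OLD=103759862794079/549755813888 → NEW=255, ERR=-36427869747361/549755813888
(3,5): OLD=682963569140785/8796093022208 → NEW=0, ERR=682963569140785/8796093022208
(4,0): OLD=183983047837/2147483648 → NEW=0, ERR=183983047837/2147483648
(4,1): OLD=4447280996089/34359738368 → NEW=255, ERR=-4314452287751/34359738368
(4,2): OLD=-13807365375973/1099511627776 → NEW=0, ERR=-13807365375973/1099511627776
(4,3): OLD=2069912327783591/17592186044416 → NEW=0, ERR=2069912327783591/17592186044416
(4,4): OLD=39525514151154711/281474976710656 → NEW=255, ERR=-32250604910062569/281474976710656
(4,5): OLD=40509252848888129/4503599627370496 → NEW=0, ERR=40509252848888129/4503599627370496
(5,0): OLD=46305507888635/549755813888 → NEW=0, ERR=46305507888635/549755813888
(5,1): OLD=1365340294185387/17592186044416 → NEW=0, ERR=1365340294185387/17592186044416
(5,2): OLD=17345026700691977/140737488355328 → NEW=0, ERR=17345026700691977/140737488355328
(5,3): OLD=781014820639840243/4503599627370496 → NEW=255, ERR=-367403084339636237/4503599627370496
(5,4): OLD=67948364241470003/9007199254740992 → NEW=0, ERR=67948364241470003/9007199254740992
(5,5): OLD=10657350826746359503/144115188075855872 → NEW=0, ERR=10657350826746359503/144115188075855872
(6,0): OLD=39089449862382049/281474976710656 → NEW=255, ERR=-32686669198835231/281474976710656
(6,1): OLD=228875501127271629/4503599627370496 → NEW=0, ERR=228875501127271629/4503599627370496
(6,2): OLD=1662767397971785349/18014398509481984 → NEW=0, ERR=1662767397971785349/18014398509481984
(6,3): OLD=25077677399705005649/288230376151711744 → NEW=0, ERR=25077677399705005649/288230376151711744
(6,4): OLD=743354621703179123121/4611686018427387904 → NEW=255, ERR=-432625312995804792399/4611686018427387904
(6,5): OLD=3138807081490709003063/73786976294838206464 → NEW=0, ERR=3138807081490709003063/73786976294838206464
Row 0: ...#..
Row 1: #.#..#
Row 2: ......
Row 3: #.#.#.
Row 4: .#..#.
Row 5: ...#..
Row 6: #...#.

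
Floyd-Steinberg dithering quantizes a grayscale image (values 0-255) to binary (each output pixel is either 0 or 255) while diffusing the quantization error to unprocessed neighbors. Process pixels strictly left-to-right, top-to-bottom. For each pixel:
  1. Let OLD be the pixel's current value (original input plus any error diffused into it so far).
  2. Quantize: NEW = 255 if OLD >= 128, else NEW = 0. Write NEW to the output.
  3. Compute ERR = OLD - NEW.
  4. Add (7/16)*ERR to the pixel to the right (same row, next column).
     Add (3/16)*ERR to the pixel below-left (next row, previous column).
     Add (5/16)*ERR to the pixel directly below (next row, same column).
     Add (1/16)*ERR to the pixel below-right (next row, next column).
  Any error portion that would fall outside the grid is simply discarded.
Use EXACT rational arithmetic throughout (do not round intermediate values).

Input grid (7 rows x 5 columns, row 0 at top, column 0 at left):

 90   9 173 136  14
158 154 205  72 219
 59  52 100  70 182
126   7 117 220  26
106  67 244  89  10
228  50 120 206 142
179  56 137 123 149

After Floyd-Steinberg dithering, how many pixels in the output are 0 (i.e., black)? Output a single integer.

Answer: 19

Derivation:
(0,0): OLD=90 → NEW=0, ERR=90
(0,1): OLD=387/8 → NEW=0, ERR=387/8
(0,2): OLD=24853/128 → NEW=255, ERR=-7787/128
(0,3): OLD=224019/2048 → NEW=0, ERR=224019/2048
(0,4): OLD=2026885/32768 → NEW=0, ERR=2026885/32768
(1,0): OLD=24985/128 → NEW=255, ERR=-7655/128
(1,1): OLD=140463/1024 → NEW=255, ERR=-120657/1024
(1,2): OLD=5176411/32768 → NEW=255, ERR=-3179429/32768
(1,3): OLD=9375359/131072 → NEW=0, ERR=9375359/131072
(1,4): OLD=579778717/2097152 → NEW=255, ERR=45004957/2097152
(2,0): OLD=298485/16384 → NEW=0, ERR=298485/16384
(2,1): OLD=638679/524288 → NEW=0, ERR=638679/524288
(2,2): OLD=639705157/8388608 → NEW=0, ERR=639705157/8388608
(2,3): OLD=16599417599/134217728 → NEW=0, ERR=16599417599/134217728
(2,4): OLD=531039900985/2147483648 → NEW=255, ERR=-16568429255/2147483648
(3,0): OLD=1106638245/8388608 → NEW=255, ERR=-1032456795/8388608
(3,1): OLD=-2082319679/67108864 → NEW=0, ERR=-2082319679/67108864
(3,2): OLD=323241278491/2147483648 → NEW=255, ERR=-224367051749/2147483648
(3,3): OLD=928823214883/4294967296 → NEW=255, ERR=-166393445597/4294967296
(3,4): OLD=987449346575/68719476736 → NEW=0, ERR=987449346575/68719476736
(4,0): OLD=66271402507/1073741824 → NEW=0, ERR=66271402507/1073741824
(4,1): OLD=1959320862347/34359738368 → NEW=0, ERR=1959320862347/34359738368
(4,2): OLD=124846710115205/549755813888 → NEW=255, ERR=-15341022426235/549755813888
(4,3): OLD=535234135880843/8796093022208 → NEW=0, ERR=535234135880843/8796093022208
(4,4): OLD=5445207639944525/140737488355328 → NEW=0, ERR=5445207639944525/140737488355328
(5,0): OLD=141825712554625/549755813888 → NEW=255, ERR=1637980013185/549755813888
(5,1): OLD=297962035497667/4398046511104 → NEW=0, ERR=297962035497667/4398046511104
(5,2): OLD=21939973853911259/140737488355328 → NEW=255, ERR=-13948085676697381/140737488355328
(5,3): OLD=105365303482866069/562949953421312 → NEW=255, ERR=-38186934639568491/562949953421312
(5,4): OLD=1154872889191505879/9007199254740992 → NEW=255, ERR=-1141962920767447081/9007199254740992
(6,0): OLD=13555410514822257/70368744177664 → NEW=255, ERR=-4388619250482063/70368744177664
(6,1): OLD=70909111592534943/2251799813685248 → NEW=0, ERR=70909111592534943/2251799813685248
(6,2): OLD=4010775465110001349/36028797018963968 → NEW=0, ERR=4010775465110001349/36028797018963968
(6,3): OLD=69486016721985286839/576460752303423488 → NEW=0, ERR=69486016721985286839/576460752303423488
(6,4): OLD=1456152994828757402561/9223372036854775808 → NEW=255, ERR=-895806874569210428479/9223372036854775808
Output grid:
  Row 0: ..#..  (4 black, running=4)
  Row 1: ###.#  (1 black, running=5)
  Row 2: ....#  (4 black, running=9)
  Row 3: #.##.  (2 black, running=11)
  Row 4: ..#..  (4 black, running=15)
  Row 5: #.###  (1 black, running=16)
  Row 6: #...#  (3 black, running=19)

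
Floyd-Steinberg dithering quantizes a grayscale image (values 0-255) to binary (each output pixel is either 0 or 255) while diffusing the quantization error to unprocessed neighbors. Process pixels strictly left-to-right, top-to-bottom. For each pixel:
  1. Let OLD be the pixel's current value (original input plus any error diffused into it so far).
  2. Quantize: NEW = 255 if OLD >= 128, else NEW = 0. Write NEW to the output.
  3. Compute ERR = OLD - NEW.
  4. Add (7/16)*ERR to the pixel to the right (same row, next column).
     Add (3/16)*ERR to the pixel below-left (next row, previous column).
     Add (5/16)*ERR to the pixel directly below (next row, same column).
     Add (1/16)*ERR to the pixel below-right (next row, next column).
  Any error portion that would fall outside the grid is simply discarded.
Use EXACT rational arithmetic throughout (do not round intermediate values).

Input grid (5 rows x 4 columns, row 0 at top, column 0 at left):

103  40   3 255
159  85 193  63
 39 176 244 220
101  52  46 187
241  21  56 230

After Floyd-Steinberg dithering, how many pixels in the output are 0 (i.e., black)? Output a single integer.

(0,0): OLD=103 → NEW=0, ERR=103
(0,1): OLD=1361/16 → NEW=0, ERR=1361/16
(0,2): OLD=10295/256 → NEW=0, ERR=10295/256
(0,3): OLD=1116545/4096 → NEW=255, ERR=72065/4096
(1,0): OLD=53027/256 → NEW=255, ERR=-12253/256
(1,1): OLD=214261/2048 → NEW=0, ERR=214261/2048
(1,2): OLD=17036313/65536 → NEW=255, ERR=324633/65536
(1,3): OLD=76733439/1048576 → NEW=0, ERR=76733439/1048576
(2,0): OLD=1430615/32768 → NEW=0, ERR=1430615/32768
(2,1): OLD=236696877/1048576 → NEW=255, ERR=-30690003/1048576
(2,2): OLD=530585409/2097152 → NEW=255, ERR=-4188351/2097152
(2,3): OLD=8130379229/33554432 → NEW=255, ERR=-426000931/33554432
(3,0): OLD=1831327207/16777216 → NEW=0, ERR=1831327207/16777216
(3,1): OLD=24954688377/268435456 → NEW=0, ERR=24954688377/268435456
(3,2): OLD=351490106503/4294967296 → NEW=0, ERR=351490106503/4294967296
(3,3): OLD=15029754556465/68719476736 → NEW=255, ERR=-2493712011215/68719476736
(4,0): OLD=1256457360027/4294967296 → NEW=255, ERR=161240699547/4294967296
(4,1): OLD=3045729531473/34359738368 → NEW=0, ERR=3045729531473/34359738368
(4,2): OLD=131239337307185/1099511627776 → NEW=0, ERR=131239337307185/1099511627776
(4,3): OLD=4855362657733543/17592186044416 → NEW=255, ERR=369355216407463/17592186044416
Output grid:
  Row 0: ...#  (3 black, running=3)
  Row 1: #.#.  (2 black, running=5)
  Row 2: .###  (1 black, running=6)
  Row 3: ...#  (3 black, running=9)
  Row 4: #..#  (2 black, running=11)

Answer: 11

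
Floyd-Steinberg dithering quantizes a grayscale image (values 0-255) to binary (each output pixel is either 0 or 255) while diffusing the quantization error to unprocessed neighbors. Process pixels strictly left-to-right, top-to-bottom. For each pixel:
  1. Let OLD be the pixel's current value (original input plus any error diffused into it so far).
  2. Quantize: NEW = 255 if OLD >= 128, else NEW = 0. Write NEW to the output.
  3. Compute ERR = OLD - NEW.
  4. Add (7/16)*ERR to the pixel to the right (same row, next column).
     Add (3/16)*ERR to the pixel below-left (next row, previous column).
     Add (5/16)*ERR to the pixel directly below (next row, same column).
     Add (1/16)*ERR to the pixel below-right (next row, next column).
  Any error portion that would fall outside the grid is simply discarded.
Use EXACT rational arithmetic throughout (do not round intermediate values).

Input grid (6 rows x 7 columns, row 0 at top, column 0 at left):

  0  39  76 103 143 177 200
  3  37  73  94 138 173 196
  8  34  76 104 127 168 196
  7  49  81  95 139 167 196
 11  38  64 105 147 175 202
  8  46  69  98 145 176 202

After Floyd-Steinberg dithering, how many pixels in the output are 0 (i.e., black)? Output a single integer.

(0,0): OLD=0 → NEW=0, ERR=0
(0,1): OLD=39 → NEW=0, ERR=39
(0,2): OLD=1489/16 → NEW=0, ERR=1489/16
(0,3): OLD=36791/256 → NEW=255, ERR=-28489/256
(0,4): OLD=386305/4096 → NEW=0, ERR=386305/4096
(0,5): OLD=14304007/65536 → NEW=255, ERR=-2407673/65536
(0,6): OLD=192861489/1048576 → NEW=255, ERR=-74525391/1048576
(1,0): OLD=165/16 → NEW=0, ERR=165/16
(1,1): OLD=9107/128 → NEW=0, ERR=9107/128
(1,2): OLD=470143/4096 → NEW=0, ERR=470143/4096
(1,3): OLD=2178091/16384 → NEW=255, ERR=-1999829/16384
(1,4): OLD=105096473/1048576 → NEW=0, ERR=105096473/1048576
(1,5): OLD=1660418873/8388608 → NEW=255, ERR=-478676167/8388608
(1,6): OLD=19666743735/134217728 → NEW=255, ERR=-14558776905/134217728
(2,0): OLD=50305/2048 → NEW=0, ERR=50305/2048
(2,1): OLD=5842283/65536 → NEW=0, ERR=5842283/65536
(2,2): OLD=138864033/1048576 → NEW=255, ERR=-128522847/1048576
(2,3): OLD=320435641/8388608 → NEW=0, ERR=320435641/8388608
(2,4): OLD=10516309457/67108864 → NEW=255, ERR=-6596450863/67108864
(2,5): OLD=199908865251/2147483648 → NEW=0, ERR=199908865251/2147483648
(2,6): OLD=6846627525733/34359738368 → NEW=255, ERR=-1915105758107/34359738368
(3,0): OLD=32915681/1048576 → NEW=0, ERR=32915681/1048576
(3,1): OLD=580031805/8388608 → NEW=0, ERR=580031805/8388608
(3,2): OLD=5750031935/67108864 → NEW=0, ERR=5750031935/67108864
(3,3): OLD=31764576917/268435456 → NEW=0, ERR=31764576917/268435456
(3,4): OLD=6181145922273/34359738368 → NEW=255, ERR=-2580587361567/34359738368
(3,5): OLD=40307559246115/274877906944 → NEW=255, ERR=-29786307024605/274877906944
(3,6): OLD=602497071431997/4398046511104 → NEW=255, ERR=-519004788899523/4398046511104
(4,0): OLD=4533117663/134217728 → NEW=0, ERR=4533117663/134217728
(4,1): OLD=198452145443/2147483648 → NEW=0, ERR=198452145443/2147483648
(4,2): OLD=5419031371341/34359738368 → NEW=255, ERR=-3342701912499/34359738368
(4,3): OLD=24928515281823/274877906944 → NEW=0, ERR=24928515281823/274877906944
(4,4): OLD=330478477665781/2199023255552 → NEW=255, ERR=-230272452499979/2199023255552
(4,5): OLD=4820481785143949/70368744177664 → NEW=0, ERR=4820481785143949/70368744177664
(4,6): OLD=212029475967956971/1125899906842624 → NEW=255, ERR=-75075000276912149/1125899906842624
(5,0): OLD=1232883756313/34359738368 → NEW=0, ERR=1232883756313/34359738368
(5,1): OLD=20463748876355/274877906944 → NEW=0, ERR=20463748876355/274877906944
(5,2): OLD=206595397681437/2199023255552 → NEW=0, ERR=206595397681437/2199023255552
(5,3): OLD=2493313289924321/17592186044416 → NEW=255, ERR=-1992694151401759/17592186044416
(5,4): OLD=91459603120513123/1125899906842624 → NEW=0, ERR=91459603120513123/1125899906842624
(5,5): OLD=1926632702906605635/9007199254740992 → NEW=255, ERR=-370203107052347325/9007199254740992
(5,6): OLD=24133867899378394381/144115188075855872 → NEW=255, ERR=-12615505059964852979/144115188075855872
Output grid:
  Row 0: ...#.##  (4 black, running=4)
  Row 1: ...#.##  (4 black, running=8)
  Row 2: ..#.#.#  (4 black, running=12)
  Row 3: ....###  (4 black, running=16)
  Row 4: ..#.#.#  (4 black, running=20)
  Row 5: ...#.##  (4 black, running=24)

Answer: 24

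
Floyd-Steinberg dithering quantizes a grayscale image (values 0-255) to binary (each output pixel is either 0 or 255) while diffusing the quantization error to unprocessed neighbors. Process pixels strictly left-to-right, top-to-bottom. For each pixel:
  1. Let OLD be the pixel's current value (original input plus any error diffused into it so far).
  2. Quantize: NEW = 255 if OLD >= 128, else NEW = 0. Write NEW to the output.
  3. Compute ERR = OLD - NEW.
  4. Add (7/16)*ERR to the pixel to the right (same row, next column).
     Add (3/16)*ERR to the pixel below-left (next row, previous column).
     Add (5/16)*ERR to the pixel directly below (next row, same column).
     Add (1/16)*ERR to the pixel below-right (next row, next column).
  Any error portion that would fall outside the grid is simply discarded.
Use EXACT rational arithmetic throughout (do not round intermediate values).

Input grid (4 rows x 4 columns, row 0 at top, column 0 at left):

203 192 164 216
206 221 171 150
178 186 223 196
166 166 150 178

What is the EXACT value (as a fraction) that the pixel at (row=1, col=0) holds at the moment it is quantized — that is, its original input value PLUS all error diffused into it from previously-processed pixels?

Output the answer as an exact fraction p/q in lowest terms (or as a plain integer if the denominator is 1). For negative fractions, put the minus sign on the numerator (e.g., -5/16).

(0,0): OLD=203 → NEW=255, ERR=-52
(0,1): OLD=677/4 → NEW=255, ERR=-343/4
(0,2): OLD=8095/64 → NEW=0, ERR=8095/64
(0,3): OLD=277849/1024 → NEW=255, ERR=16729/1024
(1,0): OLD=11115/64 → NEW=255, ERR=-5205/64
Target (1,0): original=206, with diffused error = 11115/64

Answer: 11115/64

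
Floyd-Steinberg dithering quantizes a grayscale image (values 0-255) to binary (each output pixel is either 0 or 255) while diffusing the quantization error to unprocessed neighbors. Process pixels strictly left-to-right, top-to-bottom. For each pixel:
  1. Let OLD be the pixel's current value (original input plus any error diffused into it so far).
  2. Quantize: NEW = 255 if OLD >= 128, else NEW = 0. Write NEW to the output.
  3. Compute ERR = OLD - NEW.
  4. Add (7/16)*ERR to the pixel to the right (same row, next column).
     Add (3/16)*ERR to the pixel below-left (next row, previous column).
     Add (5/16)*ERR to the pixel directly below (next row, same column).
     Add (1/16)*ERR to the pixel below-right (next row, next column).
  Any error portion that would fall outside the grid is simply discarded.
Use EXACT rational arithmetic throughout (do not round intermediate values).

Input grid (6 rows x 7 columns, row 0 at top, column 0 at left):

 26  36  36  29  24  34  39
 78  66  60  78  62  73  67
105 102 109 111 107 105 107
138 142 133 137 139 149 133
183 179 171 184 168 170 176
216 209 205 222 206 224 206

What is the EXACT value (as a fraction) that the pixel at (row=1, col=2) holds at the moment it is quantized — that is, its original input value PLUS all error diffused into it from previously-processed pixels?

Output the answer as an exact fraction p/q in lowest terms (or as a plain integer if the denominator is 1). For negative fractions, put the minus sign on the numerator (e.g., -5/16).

Answer: 1249043/32768

Derivation:
(0,0): OLD=26 → NEW=0, ERR=26
(0,1): OLD=379/8 → NEW=0, ERR=379/8
(0,2): OLD=7261/128 → NEW=0, ERR=7261/128
(0,3): OLD=110219/2048 → NEW=0, ERR=110219/2048
(0,4): OLD=1557965/32768 → NEW=0, ERR=1557965/32768
(0,5): OLD=28731547/524288 → NEW=0, ERR=28731547/524288
(0,6): OLD=528276541/8388608 → NEW=0, ERR=528276541/8388608
(1,0): OLD=12161/128 → NEW=0, ERR=12161/128
(1,1): OLD=137863/1024 → NEW=255, ERR=-123257/1024
(1,2): OLD=1249043/32768 → NEW=0, ERR=1249043/32768
Target (1,2): original=60, with diffused error = 1249043/32768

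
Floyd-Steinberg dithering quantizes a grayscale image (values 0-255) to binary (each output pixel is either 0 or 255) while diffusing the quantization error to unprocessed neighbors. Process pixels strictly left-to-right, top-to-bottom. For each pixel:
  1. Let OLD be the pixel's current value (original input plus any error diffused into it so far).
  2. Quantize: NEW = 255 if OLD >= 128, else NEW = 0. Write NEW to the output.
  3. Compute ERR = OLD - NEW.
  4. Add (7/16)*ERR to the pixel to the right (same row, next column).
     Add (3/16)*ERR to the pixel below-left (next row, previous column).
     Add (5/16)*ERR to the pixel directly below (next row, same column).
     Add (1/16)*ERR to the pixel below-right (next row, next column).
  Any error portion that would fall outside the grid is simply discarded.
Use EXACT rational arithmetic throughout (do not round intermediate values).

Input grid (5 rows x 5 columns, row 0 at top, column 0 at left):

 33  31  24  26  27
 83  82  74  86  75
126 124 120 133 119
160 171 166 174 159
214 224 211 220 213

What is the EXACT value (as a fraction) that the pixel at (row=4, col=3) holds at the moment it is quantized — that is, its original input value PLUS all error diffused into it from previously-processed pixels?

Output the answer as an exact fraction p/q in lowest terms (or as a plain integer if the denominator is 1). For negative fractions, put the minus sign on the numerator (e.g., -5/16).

(0,0): OLD=33 → NEW=0, ERR=33
(0,1): OLD=727/16 → NEW=0, ERR=727/16
(0,2): OLD=11233/256 → NEW=0, ERR=11233/256
(0,3): OLD=185127/4096 → NEW=0, ERR=185127/4096
(0,4): OLD=3065361/65536 → NEW=0, ERR=3065361/65536
(1,0): OLD=26069/256 → NEW=0, ERR=26069/256
(1,1): OLD=309331/2048 → NEW=255, ERR=-212909/2048
(1,2): OLD=3509071/65536 → NEW=0, ERR=3509071/65536
(1,3): OLD=35405731/262144 → NEW=255, ERR=-31440989/262144
(1,4): OLD=167641225/4194304 → NEW=0, ERR=167641225/4194304
(2,0): OLD=4532801/32768 → NEW=255, ERR=-3823039/32768
(2,1): OLD=59636315/1048576 → NEW=0, ERR=59636315/1048576
(2,2): OLD=2225144529/16777216 → NEW=255, ERR=-2053045551/16777216
(2,3): OLD=14179497187/268435456 → NEW=0, ERR=14179497187/268435456
(2,4): OLD=631807207797/4294967296 → NEW=255, ERR=-463409452683/4294967296
(3,0): OLD=2251577265/16777216 → NEW=255, ERR=-2026612815/16777216
(3,1): OLD=14185272925/134217728 → NEW=0, ERR=14185272925/134217728
(3,2): OLD=805120136207/4294967296 → NEW=255, ERR=-290096524273/4294967296
(3,3): OLD=1143133129751/8589934592 → NEW=255, ERR=-1047300191209/8589934592
(3,4): OLD=10341341646739/137438953472 → NEW=0, ERR=10341341646739/137438953472
(4,0): OLD=421052806847/2147483648 → NEW=255, ERR=-126555523393/2147483648
(4,1): OLD=14501926675903/68719476736 → NEW=255, ERR=-3021539891777/68719476736
(4,2): OLD=169766107425041/1099511627776 → NEW=255, ERR=-110609357657839/1099511627776
(4,3): OLD=2599670793100735/17592186044416 → NEW=255, ERR=-1886336648225345/17592186044416
Target (4,3): original=220, with diffused error = 2599670793100735/17592186044416

Answer: 2599670793100735/17592186044416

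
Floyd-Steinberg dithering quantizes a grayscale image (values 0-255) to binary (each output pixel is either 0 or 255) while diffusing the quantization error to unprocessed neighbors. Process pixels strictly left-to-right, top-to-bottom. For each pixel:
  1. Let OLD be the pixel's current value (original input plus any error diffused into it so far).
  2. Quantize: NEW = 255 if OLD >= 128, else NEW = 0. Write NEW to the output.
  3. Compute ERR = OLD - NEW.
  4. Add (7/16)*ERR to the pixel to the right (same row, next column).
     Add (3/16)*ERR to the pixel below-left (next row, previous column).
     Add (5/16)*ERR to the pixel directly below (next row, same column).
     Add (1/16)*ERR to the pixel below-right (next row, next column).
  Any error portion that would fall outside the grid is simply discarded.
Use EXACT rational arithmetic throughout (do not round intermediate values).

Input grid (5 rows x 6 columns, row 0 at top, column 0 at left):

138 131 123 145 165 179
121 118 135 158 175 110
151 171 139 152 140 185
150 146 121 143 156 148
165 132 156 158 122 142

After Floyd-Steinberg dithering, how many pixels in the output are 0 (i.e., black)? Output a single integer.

Answer: 12

Derivation:
(0,0): OLD=138 → NEW=255, ERR=-117
(0,1): OLD=1277/16 → NEW=0, ERR=1277/16
(0,2): OLD=40427/256 → NEW=255, ERR=-24853/256
(0,3): OLD=419949/4096 → NEW=0, ERR=419949/4096
(0,4): OLD=13753083/65536 → NEW=255, ERR=-2958597/65536
(0,5): OLD=166984925/1048576 → NEW=255, ERR=-100401955/1048576
(1,0): OLD=25447/256 → NEW=0, ERR=25447/256
(1,1): OLD=329553/2048 → NEW=255, ERR=-192687/2048
(1,2): OLD=5748261/65536 → NEW=0, ERR=5748261/65536
(1,3): OLD=56067649/262144 → NEW=255, ERR=-10779071/262144
(1,4): OLD=2203812131/16777216 → NEW=255, ERR=-2074377949/16777216
(1,5): OLD=6217697285/268435456 → NEW=0, ERR=6217697285/268435456
(2,0): OLD=5387787/32768 → NEW=255, ERR=-2968053/32768
(2,1): OLD=130683049/1048576 → NEW=0, ERR=130683049/1048576
(2,2): OLD=3478670651/16777216 → NEW=255, ERR=-799519429/16777216
(2,3): OLD=13502335779/134217728 → NEW=0, ERR=13502335779/134217728
(2,4): OLD=631993209577/4294967296 → NEW=255, ERR=-463223450903/4294967296
(2,5): OLD=9436914067695/68719476736 → NEW=255, ERR=-8086552499985/68719476736
(3,0): OLD=2433743067/16777216 → NEW=255, ERR=-1844447013/16777216
(3,1): OLD=16408444991/134217728 → NEW=0, ERR=16408444991/134217728
(3,2): OLD=199979148397/1073741824 → NEW=255, ERR=-73825016723/1073741824
(3,3): OLD=8325811103111/68719476736 → NEW=0, ERR=8325811103111/68719476736
(3,4): OLD=87700077000743/549755813888 → NEW=255, ERR=-52487655540697/549755813888
(3,5): OLD=551653476786921/8796093022208 → NEW=0, ERR=551653476786921/8796093022208
(4,0): OLD=329782256373/2147483648 → NEW=255, ERR=-217826073867/2147483648
(4,1): OLD=3644339228785/34359738368 → NEW=0, ERR=3644339228785/34359738368
(4,2): OLD=232299114929411/1099511627776 → NEW=255, ERR=-48076350153469/1099511627776
(4,3): OLD=2718573081823791/17592186044416 → NEW=255, ERR=-1767434359502289/17592186044416
(4,4): OLD=19011210258790431/281474976710656 → NEW=0, ERR=19011210258790431/281474976710656
(4,5): OLD=833980495547213945/4503599627370496 → NEW=255, ERR=-314437409432262535/4503599627370496
Output grid:
  Row 0: #.#.##  (2 black, running=2)
  Row 1: .#.##.  (3 black, running=5)
  Row 2: #.#.##  (2 black, running=7)
  Row 3: #.#.#.  (3 black, running=10)
  Row 4: #.##.#  (2 black, running=12)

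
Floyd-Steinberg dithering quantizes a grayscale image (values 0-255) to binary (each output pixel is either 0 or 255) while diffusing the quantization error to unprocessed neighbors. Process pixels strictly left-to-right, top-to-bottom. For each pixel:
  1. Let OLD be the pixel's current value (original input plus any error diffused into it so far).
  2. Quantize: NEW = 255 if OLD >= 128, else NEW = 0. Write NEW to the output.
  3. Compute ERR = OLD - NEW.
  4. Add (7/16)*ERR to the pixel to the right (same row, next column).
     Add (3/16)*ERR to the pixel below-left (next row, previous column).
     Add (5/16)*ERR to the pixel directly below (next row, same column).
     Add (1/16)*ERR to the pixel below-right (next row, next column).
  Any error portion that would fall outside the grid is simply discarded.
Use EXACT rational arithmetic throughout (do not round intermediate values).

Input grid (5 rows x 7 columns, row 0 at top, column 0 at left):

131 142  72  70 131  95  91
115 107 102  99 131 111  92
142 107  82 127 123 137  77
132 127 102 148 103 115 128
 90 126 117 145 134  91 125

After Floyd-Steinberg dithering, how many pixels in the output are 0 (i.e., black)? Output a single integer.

Answer: 20

Derivation:
(0,0): OLD=131 → NEW=255, ERR=-124
(0,1): OLD=351/4 → NEW=0, ERR=351/4
(0,2): OLD=7065/64 → NEW=0, ERR=7065/64
(0,3): OLD=121135/1024 → NEW=0, ERR=121135/1024
(0,4): OLD=2994249/16384 → NEW=255, ERR=-1183671/16384
(0,5): OLD=16617983/262144 → NEW=0, ERR=16617983/262144
(0,6): OLD=498007545/4194304 → NEW=0, ERR=498007545/4194304
(1,0): OLD=5933/64 → NEW=0, ERR=5933/64
(1,1): OLD=96219/512 → NEW=255, ERR=-34341/512
(1,2): OLD=2208855/16384 → NEW=255, ERR=-1969065/16384
(1,3): OLD=5029307/65536 → NEW=0, ERR=5029307/65536
(1,4): OLD=676445249/4194304 → NEW=255, ERR=-393102271/4194304
(1,5): OLD=3608904753/33554432 → NEW=0, ERR=3608904753/33554432
(1,6): OLD=96701860799/536870912 → NEW=255, ERR=-40200221761/536870912
(2,0): OLD=1297561/8192 → NEW=255, ERR=-791399/8192
(2,1): OLD=7086915/262144 → NEW=0, ERR=7086915/262144
(2,2): OLD=278785225/4194304 → NEW=0, ERR=278785225/4194304
(2,3): OLD=5200156545/33554432 → NEW=255, ERR=-3356223615/33554432
(2,4): OLD=20109592737/268435456 → NEW=0, ERR=20109592737/268435456
(2,5): OLD=1576149961691/8589934592 → NEW=255, ERR=-614283359269/8589934592
(2,6): OLD=3990677778349/137438953472 → NEW=0, ERR=3990677778349/137438953472
(3,0): OLD=448285033/4194304 → NEW=0, ERR=448285033/4194304
(3,1): OLD=6329466773/33554432 → NEW=255, ERR=-2226913387/33554432
(3,2): OLD=20581151295/268435456 → NEW=0, ERR=20581151295/268435456
(3,3): OLD=180911326721/1073741824 → NEW=255, ERR=-92892838399/1073741824
(3,4): OLD=9469704771945/137438953472 → NEW=0, ERR=9469704771945/137438953472
(3,5): OLD=146150541933483/1099511627776 → NEW=255, ERR=-134224923149397/1099511627776
(3,6): OLD=1393224192786997/17592186044416 → NEW=0, ERR=1393224192786997/17592186044416
(4,0): OLD=59569043239/536870912 → NEW=0, ERR=59569043239/536870912
(4,1): OLD=1502029382299/8589934592 → NEW=255, ERR=-688403938661/8589934592
(4,2): OLD=11754996244149/137438953472 → NEW=0, ERR=11754996244149/137438953472
(4,3): OLD=190319296483799/1099511627776 → NEW=255, ERR=-90056168599081/1099511627776
(4,4): OLD=803975452333605/8796093022208 → NEW=0, ERR=803975452333605/8796093022208
(4,5): OLD=31523680150558357/281474976710656 → NEW=0, ERR=31523680150558357/281474976710656
(4,6): OLD=860712069571934627/4503599627370496 → NEW=255, ERR=-287705835407541853/4503599627370496
Output grid:
  Row 0: #...#..  (5 black, running=5)
  Row 1: .##.#.#  (3 black, running=8)
  Row 2: #..#.#.  (4 black, running=12)
  Row 3: .#.#.#.  (4 black, running=16)
  Row 4: .#.#..#  (4 black, running=20)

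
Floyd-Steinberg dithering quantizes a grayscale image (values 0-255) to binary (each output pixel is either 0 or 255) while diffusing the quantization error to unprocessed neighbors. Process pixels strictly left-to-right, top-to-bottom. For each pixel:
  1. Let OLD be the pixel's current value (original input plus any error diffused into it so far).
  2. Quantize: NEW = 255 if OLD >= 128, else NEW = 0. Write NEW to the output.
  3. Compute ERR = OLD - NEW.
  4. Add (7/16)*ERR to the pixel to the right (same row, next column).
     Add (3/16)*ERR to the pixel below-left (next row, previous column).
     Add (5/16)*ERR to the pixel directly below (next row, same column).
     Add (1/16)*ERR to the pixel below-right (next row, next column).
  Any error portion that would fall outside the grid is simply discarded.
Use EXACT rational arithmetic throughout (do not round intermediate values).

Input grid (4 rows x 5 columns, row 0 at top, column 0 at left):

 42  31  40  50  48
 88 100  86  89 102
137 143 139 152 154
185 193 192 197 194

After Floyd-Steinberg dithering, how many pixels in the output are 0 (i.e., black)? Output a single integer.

Answer: 10

Derivation:
(0,0): OLD=42 → NEW=0, ERR=42
(0,1): OLD=395/8 → NEW=0, ERR=395/8
(0,2): OLD=7885/128 → NEW=0, ERR=7885/128
(0,3): OLD=157595/2048 → NEW=0, ERR=157595/2048
(0,4): OLD=2676029/32768 → NEW=0, ERR=2676029/32768
(1,0): OLD=14129/128 → NEW=0, ERR=14129/128
(1,1): OLD=182167/1024 → NEW=255, ERR=-78953/1024
(1,2): OLD=2917411/32768 → NEW=0, ERR=2917411/32768
(1,3): OLD=22434439/131072 → NEW=255, ERR=-10988921/131072
(1,4): OLD=200593717/2097152 → NEW=0, ERR=200593717/2097152
(2,0): OLD=2572909/16384 → NEW=255, ERR=-1605011/16384
(2,1): OLD=52239807/524288 → NEW=0, ERR=52239807/524288
(2,2): OLD=1592797053/8388608 → NEW=255, ERR=-546297987/8388608
(2,3): OLD=16214535847/134217728 → NEW=0, ERR=16214535847/134217728
(2,4): OLD=497151567057/2147483648 → NEW=255, ERR=-50456763183/2147483648
(3,0): OLD=1451810141/8388608 → NEW=255, ERR=-687284899/8388608
(3,1): OLD=11405776089/67108864 → NEW=255, ERR=-5706984231/67108864
(3,2): OLD=350732240355/2147483648 → NEW=255, ERR=-196876089885/2147483648
(3,3): OLD=799584515355/4294967296 → NEW=255, ERR=-295632145125/4294967296
(3,4): OLD=11276450986183/68719476736 → NEW=255, ERR=-6247015581497/68719476736
Output grid:
  Row 0: .....  (5 black, running=5)
  Row 1: .#.#.  (3 black, running=8)
  Row 2: #.#.#  (2 black, running=10)
  Row 3: #####  (0 black, running=10)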